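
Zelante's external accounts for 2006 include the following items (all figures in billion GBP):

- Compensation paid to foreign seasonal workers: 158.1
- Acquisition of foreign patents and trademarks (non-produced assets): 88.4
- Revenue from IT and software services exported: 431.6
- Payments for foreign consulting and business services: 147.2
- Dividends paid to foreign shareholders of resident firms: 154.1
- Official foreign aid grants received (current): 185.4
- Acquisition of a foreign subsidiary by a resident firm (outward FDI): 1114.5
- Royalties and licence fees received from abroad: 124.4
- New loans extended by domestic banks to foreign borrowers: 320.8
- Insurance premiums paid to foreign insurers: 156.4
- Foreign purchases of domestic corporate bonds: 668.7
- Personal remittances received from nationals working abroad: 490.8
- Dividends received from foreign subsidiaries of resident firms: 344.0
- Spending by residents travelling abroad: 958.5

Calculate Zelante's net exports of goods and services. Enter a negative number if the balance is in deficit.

-706.1

Services: -147.2 + 124.4 - 156.4 - 958.5 + 431.6 = -706.1
Trade balance = 0.0 + (-706.1) = -706.1
(Excluded from the trade balance — primary income: compensation paid to foreign seasonal workers 158.1, dividends paid to foreign shareholders of resident firms 154.1, dividends received from foreign subsidiaries of resident firms 344.0; capital account: acquisition of foreign patents and trademarks (non-produced assets) 88.4; secondary income: official foreign aid grants received (current) 185.4, personal remittances received from nationals working abroad 490.8; financial account: acquisition of a foreign subsidiary by a resident firm (outward FDI) 1114.5, new loans extended by domestic banks to foreign borrowers 320.8, foreign purchases of domestic corporate bonds 668.7.)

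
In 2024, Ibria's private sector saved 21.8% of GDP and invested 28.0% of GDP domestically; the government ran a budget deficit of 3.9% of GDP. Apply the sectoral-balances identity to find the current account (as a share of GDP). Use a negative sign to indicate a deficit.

-10.1

By the sectoral-balances identity, CA = (S_private - I) + (T - G).
Private balance = 21.8 - 28.0 = -6.2
Government balance (T - G) = -3.9
CA = -6.2 + (-3.9) = -10.1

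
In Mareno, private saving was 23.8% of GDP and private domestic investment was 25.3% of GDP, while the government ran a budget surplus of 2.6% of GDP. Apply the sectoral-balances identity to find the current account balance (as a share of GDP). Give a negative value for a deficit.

1.1

By the sectoral-balances identity, CA = (S_private - I) + (T - G).
Private balance = 23.8 - 25.3 = -1.5
Government balance (T - G) = 2.6
CA = -1.5 + 2.6 = 1.1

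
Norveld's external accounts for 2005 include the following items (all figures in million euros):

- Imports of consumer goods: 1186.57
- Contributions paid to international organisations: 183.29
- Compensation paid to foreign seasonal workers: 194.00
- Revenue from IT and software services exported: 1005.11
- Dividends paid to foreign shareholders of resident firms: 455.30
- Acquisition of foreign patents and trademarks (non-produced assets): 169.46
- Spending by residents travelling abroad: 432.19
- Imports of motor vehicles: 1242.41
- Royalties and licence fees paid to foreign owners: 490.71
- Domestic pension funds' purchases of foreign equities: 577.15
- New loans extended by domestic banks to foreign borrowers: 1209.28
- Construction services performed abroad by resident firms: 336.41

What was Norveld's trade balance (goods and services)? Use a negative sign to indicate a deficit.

Goods: -1186.57 - 1242.41 = -2428.98
Services: 336.41 - 490.71 - 432.19 + 1005.11 = 418.62
Trade balance = -2428.98 + 418.62 = -2010.36
(Excluded from the trade balance — secondary income: contributions paid to international organisations 183.29; primary income: compensation paid to foreign seasonal workers 194.00, dividends paid to foreign shareholders of resident firms 455.30; capital account: acquisition of foreign patents and trademarks (non-produced assets) 169.46; financial account: domestic pension funds' purchases of foreign equities 577.15, new loans extended by domestic banks to foreign borrowers 1209.28.)

-2010.36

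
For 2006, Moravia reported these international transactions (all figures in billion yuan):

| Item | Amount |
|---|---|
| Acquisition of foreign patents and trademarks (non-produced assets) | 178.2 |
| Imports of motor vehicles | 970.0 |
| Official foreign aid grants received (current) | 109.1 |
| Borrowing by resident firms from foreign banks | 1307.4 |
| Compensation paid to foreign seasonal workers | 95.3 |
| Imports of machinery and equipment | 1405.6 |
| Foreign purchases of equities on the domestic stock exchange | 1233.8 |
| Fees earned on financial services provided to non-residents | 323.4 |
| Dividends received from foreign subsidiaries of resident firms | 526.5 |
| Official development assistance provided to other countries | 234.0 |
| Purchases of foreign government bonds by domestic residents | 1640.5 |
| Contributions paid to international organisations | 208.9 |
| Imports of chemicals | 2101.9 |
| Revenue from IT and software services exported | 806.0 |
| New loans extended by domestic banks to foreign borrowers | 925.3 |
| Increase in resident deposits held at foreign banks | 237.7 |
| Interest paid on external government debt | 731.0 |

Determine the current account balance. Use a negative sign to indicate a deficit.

-3981.7

Goods: -1405.6 - 970.0 - 2101.9 = -4477.5
Services: 806.0 + 323.4 = 1129.4
Primary income: -95.3 - 731.0 + 526.5 = -299.8
Secondary income: -208.9 - 234.0 + 109.1 = -333.8
Current account = (-4477.5) + 1129.4 + (-299.8) + (-333.8) = -3981.7
(Excluded from the current account — capital account: acquisition of foreign patents and trademarks (non-produced assets) 178.2; financial account: borrowing by resident firms from foreign banks 1307.4, foreign purchases of equities on the domestic stock exchange 1233.8, purchases of foreign government bonds by domestic residents 1640.5, new loans extended by domestic banks to foreign borrowers 925.3, increase in resident deposits held at foreign banks 237.7.)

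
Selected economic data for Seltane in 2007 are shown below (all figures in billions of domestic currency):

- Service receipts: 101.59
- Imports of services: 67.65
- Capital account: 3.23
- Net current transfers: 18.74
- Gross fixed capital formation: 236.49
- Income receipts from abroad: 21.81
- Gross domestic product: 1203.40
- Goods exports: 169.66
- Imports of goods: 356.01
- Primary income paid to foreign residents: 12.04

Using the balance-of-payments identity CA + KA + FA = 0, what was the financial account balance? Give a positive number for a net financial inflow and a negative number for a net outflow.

120.67

Goods balance = 169.66 - 356.01 = -186.35
Services balance = 101.59 - 67.65 = 33.94
Trade balance (goods + services) = -186.35 + 33.94 = -152.41
Net primary income = 21.81 - 12.04 = 9.77
Net secondary income = 18.74
Current account = -152.41 + 9.77 + 18.74 = -123.90
Financial account = -(-123.90 + 3.23) = 120.67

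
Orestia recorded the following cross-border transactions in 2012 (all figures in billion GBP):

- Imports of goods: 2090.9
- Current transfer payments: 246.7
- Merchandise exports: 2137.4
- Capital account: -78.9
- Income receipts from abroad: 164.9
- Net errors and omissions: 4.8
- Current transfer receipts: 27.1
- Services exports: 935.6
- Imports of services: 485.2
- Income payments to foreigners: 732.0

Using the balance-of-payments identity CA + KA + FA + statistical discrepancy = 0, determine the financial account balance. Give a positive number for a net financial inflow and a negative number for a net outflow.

Goods balance = 2137.4 - 2090.9 = 46.5
Services balance = 935.6 - 485.2 = 450.4
Trade balance (goods + services) = 46.5 + 450.4 = 496.9
Net primary income = 164.9 - 732.0 = -567.1
Net secondary income = 27.1 - 246.7 = -219.6
Current account = 496.9 + (-567.1) + (-219.6) = -289.8
Financial account = -(-289.8 + (-78.9) + 4.8) = 363.9

363.9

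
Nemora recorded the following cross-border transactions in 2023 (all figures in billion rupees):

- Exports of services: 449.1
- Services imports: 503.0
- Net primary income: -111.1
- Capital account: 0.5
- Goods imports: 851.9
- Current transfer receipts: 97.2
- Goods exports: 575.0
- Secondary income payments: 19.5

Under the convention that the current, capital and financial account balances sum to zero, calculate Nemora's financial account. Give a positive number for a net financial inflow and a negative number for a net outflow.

363.7

Goods balance = 575.0 - 851.9 = -276.9
Services balance = 449.1 - 503.0 = -53.9
Trade balance (goods + services) = -276.9 + (-53.9) = -330.8
Net primary income = -111.1
Net secondary income = 97.2 - 19.5 = 77.7
Current account = -330.8 + (-111.1) + 77.7 = -364.2
Financial account = -(-364.2 + 0.5) = 363.7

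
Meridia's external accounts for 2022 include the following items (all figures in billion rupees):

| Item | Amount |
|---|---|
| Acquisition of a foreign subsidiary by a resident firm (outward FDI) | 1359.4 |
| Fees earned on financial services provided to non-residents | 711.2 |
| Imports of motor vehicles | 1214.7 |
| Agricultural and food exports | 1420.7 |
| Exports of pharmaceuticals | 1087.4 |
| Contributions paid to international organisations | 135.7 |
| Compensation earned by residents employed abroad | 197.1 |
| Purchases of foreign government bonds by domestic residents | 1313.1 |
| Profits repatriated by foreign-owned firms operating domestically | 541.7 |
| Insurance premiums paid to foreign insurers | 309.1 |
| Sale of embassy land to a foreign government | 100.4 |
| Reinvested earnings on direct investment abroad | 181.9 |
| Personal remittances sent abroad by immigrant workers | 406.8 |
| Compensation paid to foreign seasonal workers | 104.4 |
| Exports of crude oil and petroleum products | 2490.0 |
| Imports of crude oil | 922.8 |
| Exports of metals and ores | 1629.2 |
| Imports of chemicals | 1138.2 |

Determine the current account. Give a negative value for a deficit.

2944.1

Goods: -1138.2 + 2490.0 - 922.8 + 1087.4 + 1629.2 - 1214.7 + 1420.7 = 3351.6
Services: -309.1 + 711.2 = 402.1
Primary income: 181.9 + 197.1 - 104.4 - 541.7 = -267.1
Secondary income: -135.7 - 406.8 = -542.5
Current account = 3351.6 + 402.1 + (-267.1) + (-542.5) = 2944.1
(Excluded from the current account — financial account: acquisition of a foreign subsidiary by a resident firm (outward FDI) 1359.4, purchases of foreign government bonds by domestic residents 1313.1; capital account: sale of embassy land to a foreign government 100.4.)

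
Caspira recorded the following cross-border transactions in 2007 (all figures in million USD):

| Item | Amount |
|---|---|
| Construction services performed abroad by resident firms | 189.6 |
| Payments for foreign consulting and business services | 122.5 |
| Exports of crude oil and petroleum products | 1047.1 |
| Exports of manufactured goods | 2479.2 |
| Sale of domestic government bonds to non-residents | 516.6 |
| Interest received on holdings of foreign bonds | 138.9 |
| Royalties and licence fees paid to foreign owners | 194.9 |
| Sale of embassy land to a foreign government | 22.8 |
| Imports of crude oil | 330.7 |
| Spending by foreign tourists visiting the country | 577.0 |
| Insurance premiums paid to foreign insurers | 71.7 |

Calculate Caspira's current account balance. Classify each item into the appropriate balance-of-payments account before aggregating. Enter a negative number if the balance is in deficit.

3712.0

Goods: -330.7 + 2479.2 + 1047.1 = 3195.6
Services: 189.6 - 71.7 - 122.5 - 194.9 + 577.0 = 377.5
Primary income: 138.9
Current account = 3195.6 + 377.5 + 138.9 = 3712.0
(Excluded from the current account — financial account: sale of domestic government bonds to non-residents 516.6; capital account: sale of embassy land to a foreign government 22.8.)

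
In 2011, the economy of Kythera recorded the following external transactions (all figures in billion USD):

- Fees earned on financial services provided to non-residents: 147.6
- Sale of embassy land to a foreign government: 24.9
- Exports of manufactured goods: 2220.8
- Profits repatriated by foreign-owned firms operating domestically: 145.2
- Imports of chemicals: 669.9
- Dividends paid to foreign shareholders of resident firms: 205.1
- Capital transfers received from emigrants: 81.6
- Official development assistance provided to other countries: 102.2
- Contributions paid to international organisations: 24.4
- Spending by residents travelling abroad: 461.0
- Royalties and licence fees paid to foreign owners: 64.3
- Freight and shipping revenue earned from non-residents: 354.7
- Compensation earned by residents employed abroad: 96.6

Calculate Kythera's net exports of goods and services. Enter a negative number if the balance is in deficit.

Goods: -669.9 + 2220.8 = 1550.9
Services: -461.0 - 64.3 + 147.6 + 354.7 = -23.0
Trade balance = 1550.9 + (-23.0) = 1527.9
(Excluded from the trade balance — capital account: sale of embassy land to a foreign government 24.9, capital transfers received from emigrants 81.6; primary income: profits repatriated by foreign-owned firms operating domestically 145.2, dividends paid to foreign shareholders of resident firms 205.1, compensation earned by residents employed abroad 96.6; secondary income: official development assistance provided to other countries 102.2, contributions paid to international organisations 24.4.)

1527.9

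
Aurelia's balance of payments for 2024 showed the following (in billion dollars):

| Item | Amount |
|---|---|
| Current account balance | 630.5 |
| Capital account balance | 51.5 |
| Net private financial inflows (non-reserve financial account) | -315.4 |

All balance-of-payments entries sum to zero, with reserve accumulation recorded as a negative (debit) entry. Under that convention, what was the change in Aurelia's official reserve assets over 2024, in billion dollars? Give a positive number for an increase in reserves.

Official reserve transactions balance = -(630.5 + 51.5 + (-315.4)) = -366.6
An accumulation of reserves is recorded as a debit (negative entry), so the change in the stock of reserves is the negative of that balance.
Change in official reserves = -(-366.6) = 366.6

366.6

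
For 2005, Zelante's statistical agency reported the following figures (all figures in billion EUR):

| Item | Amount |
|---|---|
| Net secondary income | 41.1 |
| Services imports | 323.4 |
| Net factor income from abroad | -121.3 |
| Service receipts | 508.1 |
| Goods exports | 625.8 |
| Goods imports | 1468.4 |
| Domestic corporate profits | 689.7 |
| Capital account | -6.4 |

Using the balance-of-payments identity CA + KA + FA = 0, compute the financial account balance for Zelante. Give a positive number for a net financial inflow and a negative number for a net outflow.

744.5

Goods balance = 625.8 - 1468.4 = -842.6
Services balance = 508.1 - 323.4 = 184.7
Trade balance (goods + services) = -842.6 + 184.7 = -657.9
Net primary income = -121.3
Net secondary income = 41.1
Current account = -657.9 + (-121.3) + 41.1 = -738.1
Financial account = -(-738.1 + (-6.4)) = 744.5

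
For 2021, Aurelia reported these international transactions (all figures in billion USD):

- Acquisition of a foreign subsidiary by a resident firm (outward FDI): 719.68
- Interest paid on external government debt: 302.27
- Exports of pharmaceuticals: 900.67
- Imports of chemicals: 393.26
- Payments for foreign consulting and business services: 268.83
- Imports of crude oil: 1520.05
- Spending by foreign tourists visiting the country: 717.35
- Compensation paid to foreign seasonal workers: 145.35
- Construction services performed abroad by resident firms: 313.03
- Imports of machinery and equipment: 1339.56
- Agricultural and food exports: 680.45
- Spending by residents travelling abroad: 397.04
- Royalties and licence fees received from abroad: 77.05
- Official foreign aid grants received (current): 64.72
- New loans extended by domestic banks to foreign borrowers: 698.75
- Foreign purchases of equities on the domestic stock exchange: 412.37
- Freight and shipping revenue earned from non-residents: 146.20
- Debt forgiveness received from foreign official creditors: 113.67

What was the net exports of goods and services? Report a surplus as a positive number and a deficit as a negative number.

Goods: -393.26 - 1520.05 - 1339.56 + 680.45 + 900.67 = -1671.75
Services: -268.83 + 717.35 + 146.20 + 77.05 - 397.04 + 313.03 = 587.76
Trade balance = -1671.75 + 587.76 = -1083.99
(Excluded from the trade balance — financial account: acquisition of a foreign subsidiary by a resident firm (outward FDI) 719.68, new loans extended by domestic banks to foreign borrowers 698.75, foreign purchases of equities on the domestic stock exchange 412.37; primary income: interest paid on external government debt 302.27, compensation paid to foreign seasonal workers 145.35; secondary income: official foreign aid grants received (current) 64.72; capital account: debt forgiveness received from foreign official creditors 113.67.)

-1083.99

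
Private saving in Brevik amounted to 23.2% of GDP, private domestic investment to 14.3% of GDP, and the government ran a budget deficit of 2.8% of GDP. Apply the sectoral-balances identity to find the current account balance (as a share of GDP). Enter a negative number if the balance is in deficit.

By the sectoral-balances identity, CA = (S_private - I) + (T - G).
Private balance = 23.2 - 14.3 = 8.9
Government balance (T - G) = -2.8
CA = 8.9 + (-2.8) = 6.1

6.1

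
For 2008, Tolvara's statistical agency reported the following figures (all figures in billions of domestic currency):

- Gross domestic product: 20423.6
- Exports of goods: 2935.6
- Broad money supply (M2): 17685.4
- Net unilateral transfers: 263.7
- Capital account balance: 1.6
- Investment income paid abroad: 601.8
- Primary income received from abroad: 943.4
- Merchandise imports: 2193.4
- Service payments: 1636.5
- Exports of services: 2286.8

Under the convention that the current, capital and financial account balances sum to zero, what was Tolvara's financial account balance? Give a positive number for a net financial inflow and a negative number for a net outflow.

Goods balance = 2935.6 - 2193.4 = 742.2
Services balance = 2286.8 - 1636.5 = 650.3
Trade balance (goods + services) = 742.2 + 650.3 = 1392.5
Net primary income = 943.4 - 601.8 = 341.6
Net secondary income = 263.7
Current account = 1392.5 + 341.6 + 263.7 = 1997.8
Financial account = -(1997.8 + 1.6) = -1999.4

-1999.4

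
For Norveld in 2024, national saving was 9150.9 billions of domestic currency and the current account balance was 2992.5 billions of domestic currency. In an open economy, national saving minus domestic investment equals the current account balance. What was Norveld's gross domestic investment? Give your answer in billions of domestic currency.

6158.4

I = S - CA = 9150.9 - 2992.5 = 6158.4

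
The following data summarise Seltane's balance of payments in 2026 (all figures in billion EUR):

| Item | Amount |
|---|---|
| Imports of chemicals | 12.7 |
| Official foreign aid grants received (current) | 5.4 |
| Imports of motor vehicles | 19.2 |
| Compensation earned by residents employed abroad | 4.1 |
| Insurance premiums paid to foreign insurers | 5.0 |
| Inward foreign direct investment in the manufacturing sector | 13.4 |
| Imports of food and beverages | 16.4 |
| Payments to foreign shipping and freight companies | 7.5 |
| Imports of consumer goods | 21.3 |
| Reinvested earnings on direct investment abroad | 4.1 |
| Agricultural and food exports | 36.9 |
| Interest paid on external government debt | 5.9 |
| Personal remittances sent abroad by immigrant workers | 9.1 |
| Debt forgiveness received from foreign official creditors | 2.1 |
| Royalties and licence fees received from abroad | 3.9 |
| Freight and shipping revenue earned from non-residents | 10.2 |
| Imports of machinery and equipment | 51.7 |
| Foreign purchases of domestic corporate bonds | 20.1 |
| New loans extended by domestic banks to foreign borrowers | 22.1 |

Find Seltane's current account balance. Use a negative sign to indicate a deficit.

Goods: -12.7 - 16.4 + 36.9 - 19.2 - 51.7 - 21.3 = -84.4
Services: -7.5 + 10.2 + 3.9 - 5.0 = 1.6
Primary income: 4.1 + 4.1 - 5.9 = 2.3
Secondary income: -9.1 + 5.4 = -3.7
Current account = (-84.4) + 1.6 + 2.3 + (-3.7) = -84.2
(Excluded from the current account — financial account: inward foreign direct investment in the manufacturing sector 13.4, foreign purchases of domestic corporate bonds 20.1, new loans extended by domestic banks to foreign borrowers 22.1; capital account: debt forgiveness received from foreign official creditors 2.1.)

-84.2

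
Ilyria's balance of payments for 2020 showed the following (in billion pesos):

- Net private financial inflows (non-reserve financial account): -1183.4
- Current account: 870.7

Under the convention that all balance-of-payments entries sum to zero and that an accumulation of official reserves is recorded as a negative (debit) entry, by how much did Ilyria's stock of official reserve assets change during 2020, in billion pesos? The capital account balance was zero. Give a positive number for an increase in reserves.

-312.7

Official reserve transactions balance = -(870.7 + (-1183.4)) = 312.7
An accumulation of reserves is recorded as a debit (negative entry), so the change in the stock of reserves is the negative of that balance.
Change in official reserves = -(312.7) = -312.7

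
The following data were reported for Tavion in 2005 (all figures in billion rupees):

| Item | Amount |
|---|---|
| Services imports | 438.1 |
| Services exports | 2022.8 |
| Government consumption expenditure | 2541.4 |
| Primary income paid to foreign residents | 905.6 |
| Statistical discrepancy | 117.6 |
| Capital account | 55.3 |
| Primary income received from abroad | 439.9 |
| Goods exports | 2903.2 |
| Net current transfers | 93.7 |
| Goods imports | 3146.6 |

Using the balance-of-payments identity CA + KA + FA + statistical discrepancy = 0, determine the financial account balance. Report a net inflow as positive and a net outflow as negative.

Goods balance = 2903.2 - 3146.6 = -243.4
Services balance = 2022.8 - 438.1 = 1584.7
Trade balance (goods + services) = -243.4 + 1584.7 = 1341.3
Net primary income = 439.9 - 905.6 = -465.7
Net secondary income = 93.7
Current account = 1341.3 + (-465.7) + 93.7 = 969.3
Financial account = -(969.3 + 55.3 + 117.6) = -1142.2

-1142.2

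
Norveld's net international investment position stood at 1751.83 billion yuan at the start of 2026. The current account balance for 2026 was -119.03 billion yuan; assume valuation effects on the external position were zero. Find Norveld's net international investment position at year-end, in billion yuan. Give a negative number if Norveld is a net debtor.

1632.80

With no valuation effects, change in NIIP = current account = -119.03
End-of-year NIIP = 1751.83 + (-119.03) = 1632.80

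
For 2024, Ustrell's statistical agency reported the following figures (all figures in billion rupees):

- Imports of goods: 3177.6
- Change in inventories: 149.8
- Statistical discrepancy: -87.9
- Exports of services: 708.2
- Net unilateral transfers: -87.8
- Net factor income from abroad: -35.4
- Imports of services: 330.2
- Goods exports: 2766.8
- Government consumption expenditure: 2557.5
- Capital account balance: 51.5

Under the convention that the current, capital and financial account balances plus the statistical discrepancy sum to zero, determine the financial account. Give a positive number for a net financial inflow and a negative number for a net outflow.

192.4

Goods balance = 2766.8 - 3177.6 = -410.8
Services balance = 708.2 - 330.2 = 378.0
Trade balance (goods + services) = -410.8 + 378.0 = -32.8
Net primary income = -35.4
Net secondary income = -87.8
Current account = -32.8 + (-35.4) + (-87.8) = -156.0
Financial account = -(-156.0 + 51.5 + (-87.9)) = 192.4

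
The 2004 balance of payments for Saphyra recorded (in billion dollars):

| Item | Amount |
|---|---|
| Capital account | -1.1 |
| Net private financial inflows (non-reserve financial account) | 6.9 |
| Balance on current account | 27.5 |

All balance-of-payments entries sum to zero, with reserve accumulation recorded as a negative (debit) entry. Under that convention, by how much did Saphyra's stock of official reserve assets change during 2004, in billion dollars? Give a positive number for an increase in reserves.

Official reserve transactions balance = -(27.5 + (-1.1) + 6.9) = -33.3
An accumulation of reserves is recorded as a debit (negative entry), so the change in the stock of reserves is the negative of that balance.
Change in official reserves = -(-33.3) = 33.3

33.3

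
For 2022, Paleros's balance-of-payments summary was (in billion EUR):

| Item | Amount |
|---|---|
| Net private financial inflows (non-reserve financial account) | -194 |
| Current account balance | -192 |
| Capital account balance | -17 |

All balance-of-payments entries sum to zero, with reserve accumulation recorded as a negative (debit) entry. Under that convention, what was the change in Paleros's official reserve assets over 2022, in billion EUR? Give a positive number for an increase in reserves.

Official reserve transactions balance = -((-192) + (-17) + (-194)) = 403
An accumulation of reserves is recorded as a debit (negative entry), so the change in the stock of reserves is the negative of that balance.
Change in official reserves = -(403) = -403

-403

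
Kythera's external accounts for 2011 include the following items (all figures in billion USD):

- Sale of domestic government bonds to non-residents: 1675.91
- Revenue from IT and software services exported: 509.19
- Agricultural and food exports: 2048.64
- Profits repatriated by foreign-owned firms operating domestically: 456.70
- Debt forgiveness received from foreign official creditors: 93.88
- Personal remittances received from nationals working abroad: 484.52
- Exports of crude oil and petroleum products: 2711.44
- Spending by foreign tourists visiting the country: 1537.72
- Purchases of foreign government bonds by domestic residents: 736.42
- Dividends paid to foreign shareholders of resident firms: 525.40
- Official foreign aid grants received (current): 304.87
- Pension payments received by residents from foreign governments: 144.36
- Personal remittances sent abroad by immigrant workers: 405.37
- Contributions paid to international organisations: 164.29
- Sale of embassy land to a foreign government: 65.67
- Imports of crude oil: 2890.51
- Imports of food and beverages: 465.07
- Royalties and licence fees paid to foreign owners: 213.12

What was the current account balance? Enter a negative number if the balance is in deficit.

2620.28

Goods: 2711.44 - 2890.51 + 2048.64 - 465.07 = 1404.50
Services: 509.19 + 1537.72 - 213.12 = 1833.79
Primary income: -525.40 - 456.70 = -982.10
Secondary income: 144.36 + 304.87 - 164.29 - 405.37 + 484.52 = 364.09
Current account = 1404.50 + 1833.79 + (-982.10) + 364.09 = 2620.28
(Excluded from the current account — financial account: sale of domestic government bonds to non-residents 1675.91, purchases of foreign government bonds by domestic residents 736.42; capital account: debt forgiveness received from foreign official creditors 93.88, sale of embassy land to a foreign government 65.67.)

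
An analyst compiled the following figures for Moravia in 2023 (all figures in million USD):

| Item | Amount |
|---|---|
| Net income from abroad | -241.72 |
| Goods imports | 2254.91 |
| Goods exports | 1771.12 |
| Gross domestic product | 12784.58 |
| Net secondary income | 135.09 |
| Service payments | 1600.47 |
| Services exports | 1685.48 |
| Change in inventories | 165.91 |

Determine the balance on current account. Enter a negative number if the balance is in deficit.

Goods balance = 1771.12 - 2254.91 = -483.79
Services balance = 1685.48 - 1600.47 = 85.01
Trade balance (goods + services) = -483.79 + 85.01 = -398.78
Net primary income = -241.72
Net secondary income = 135.09
Current account = -398.78 + (-241.72) + 135.09 = -505.41

-505.41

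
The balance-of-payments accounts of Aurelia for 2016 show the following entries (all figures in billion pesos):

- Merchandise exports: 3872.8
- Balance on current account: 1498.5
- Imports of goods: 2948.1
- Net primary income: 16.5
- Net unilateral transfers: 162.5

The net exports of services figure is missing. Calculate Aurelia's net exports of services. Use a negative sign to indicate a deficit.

394.8

Current account = goods balance + services balance + net primary income + net secondary income
Sum of the known components = 1103.7
Net exports of services = CA - (known components) = 1498.5 - 1103.7 = 394.8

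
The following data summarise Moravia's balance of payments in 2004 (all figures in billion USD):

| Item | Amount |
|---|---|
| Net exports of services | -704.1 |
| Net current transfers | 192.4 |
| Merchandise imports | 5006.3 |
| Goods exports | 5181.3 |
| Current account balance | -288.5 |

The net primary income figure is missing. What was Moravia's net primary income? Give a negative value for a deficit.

48.2

Current account = goods balance + services balance + net primary income + net secondary income
Sum of the known components = -336.7
Net primary income = CA - (known components) = -288.5 - (-336.7) = 48.2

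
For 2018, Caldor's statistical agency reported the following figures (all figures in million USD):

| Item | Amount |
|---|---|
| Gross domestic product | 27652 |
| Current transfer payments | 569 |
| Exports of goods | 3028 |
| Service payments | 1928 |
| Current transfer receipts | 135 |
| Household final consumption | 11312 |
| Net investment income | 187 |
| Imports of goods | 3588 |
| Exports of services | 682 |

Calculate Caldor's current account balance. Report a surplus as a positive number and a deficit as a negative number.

Goods balance = 3028 - 3588 = -560
Services balance = 682 - 1928 = -1246
Trade balance (goods + services) = -560 + (-1246) = -1806
Net primary income = 187
Net secondary income = 135 - 569 = -434
Current account = -1806 + 187 + (-434) = -2053

-2053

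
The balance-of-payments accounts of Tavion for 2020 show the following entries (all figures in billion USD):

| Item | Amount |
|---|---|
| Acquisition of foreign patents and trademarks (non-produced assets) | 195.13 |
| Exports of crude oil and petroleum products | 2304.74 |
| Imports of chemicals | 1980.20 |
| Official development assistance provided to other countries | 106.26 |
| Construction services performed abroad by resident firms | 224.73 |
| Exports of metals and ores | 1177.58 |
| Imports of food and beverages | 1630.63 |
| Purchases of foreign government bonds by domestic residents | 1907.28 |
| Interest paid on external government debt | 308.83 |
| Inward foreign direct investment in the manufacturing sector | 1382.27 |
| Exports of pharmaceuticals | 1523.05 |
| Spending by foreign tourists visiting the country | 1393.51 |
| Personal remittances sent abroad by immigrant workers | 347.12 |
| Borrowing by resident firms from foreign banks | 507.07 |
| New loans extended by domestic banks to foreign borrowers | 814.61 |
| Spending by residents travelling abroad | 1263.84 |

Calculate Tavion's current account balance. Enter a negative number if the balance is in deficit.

986.73

Goods: 1177.58 + 1523.05 + 2304.74 - 1980.20 - 1630.63 = 1394.54
Services: -1263.84 + 224.73 + 1393.51 = 354.40
Primary income: -308.83
Secondary income: -347.12 - 106.26 = -453.38
Current account = 1394.54 + 354.40 + (-308.83) + (-453.38) = 986.73
(Excluded from the current account — capital account: acquisition of foreign patents and trademarks (non-produced assets) 195.13; financial account: purchases of foreign government bonds by domestic residents 1907.28, inward foreign direct investment in the manufacturing sector 1382.27, borrowing by resident firms from foreign banks 507.07, new loans extended by domestic banks to foreign borrowers 814.61.)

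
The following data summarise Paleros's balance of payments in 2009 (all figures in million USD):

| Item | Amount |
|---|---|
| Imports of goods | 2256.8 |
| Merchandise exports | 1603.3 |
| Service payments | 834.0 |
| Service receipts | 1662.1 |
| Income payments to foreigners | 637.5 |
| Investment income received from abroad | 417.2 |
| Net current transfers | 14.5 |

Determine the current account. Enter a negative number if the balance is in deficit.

Goods balance = 1603.3 - 2256.8 = -653.5
Services balance = 1662.1 - 834.0 = 828.1
Trade balance (goods + services) = -653.5 + 828.1 = 174.6
Net primary income = 417.2 - 637.5 = -220.3
Net secondary income = 14.5
Current account = 174.6 + (-220.3) + 14.5 = -31.2

-31.2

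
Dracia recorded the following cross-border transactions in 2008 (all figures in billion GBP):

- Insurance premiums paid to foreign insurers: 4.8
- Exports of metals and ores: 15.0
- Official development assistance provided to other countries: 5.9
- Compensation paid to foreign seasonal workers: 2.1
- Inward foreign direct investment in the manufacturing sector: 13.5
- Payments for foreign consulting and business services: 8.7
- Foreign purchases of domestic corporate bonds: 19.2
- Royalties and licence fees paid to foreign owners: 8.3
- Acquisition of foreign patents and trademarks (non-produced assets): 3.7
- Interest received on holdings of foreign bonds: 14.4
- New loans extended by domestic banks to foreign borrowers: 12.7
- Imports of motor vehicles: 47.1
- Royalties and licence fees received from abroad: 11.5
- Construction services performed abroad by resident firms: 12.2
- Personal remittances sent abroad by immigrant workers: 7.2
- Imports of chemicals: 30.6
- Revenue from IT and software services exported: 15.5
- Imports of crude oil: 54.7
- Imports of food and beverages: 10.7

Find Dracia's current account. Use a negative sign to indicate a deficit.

Goods: -47.1 - 54.7 - 10.7 + 15.0 - 30.6 = -128.1
Services: 12.2 - 8.3 + 15.5 + 11.5 - 4.8 - 8.7 = 17.4
Primary income: 14.4 - 2.1 = 12.3
Secondary income: -5.9 - 7.2 = -13.1
Current account = (-128.1) + 17.4 + 12.3 + (-13.1) = -111.5
(Excluded from the current account — financial account: inward foreign direct investment in the manufacturing sector 13.5, foreign purchases of domestic corporate bonds 19.2, new loans extended by domestic banks to foreign borrowers 12.7; capital account: acquisition of foreign patents and trademarks (non-produced assets) 3.7.)

-111.5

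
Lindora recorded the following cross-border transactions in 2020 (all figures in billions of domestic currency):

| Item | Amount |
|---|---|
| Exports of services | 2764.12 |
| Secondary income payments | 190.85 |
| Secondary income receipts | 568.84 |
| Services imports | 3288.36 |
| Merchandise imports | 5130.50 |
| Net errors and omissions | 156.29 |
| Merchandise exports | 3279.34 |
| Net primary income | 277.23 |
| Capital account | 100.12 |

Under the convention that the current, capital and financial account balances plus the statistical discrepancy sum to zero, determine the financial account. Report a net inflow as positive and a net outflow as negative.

1463.77

Goods balance = 3279.34 - 5130.50 = -1851.16
Services balance = 2764.12 - 3288.36 = -524.24
Trade balance (goods + services) = -1851.16 + (-524.24) = -2375.40
Net primary income = 277.23
Net secondary income = 568.84 - 190.85 = 377.99
Current account = -2375.40 + 277.23 + 377.99 = -1720.18
Financial account = -(-1720.18 + 100.12 + 156.29) = 1463.77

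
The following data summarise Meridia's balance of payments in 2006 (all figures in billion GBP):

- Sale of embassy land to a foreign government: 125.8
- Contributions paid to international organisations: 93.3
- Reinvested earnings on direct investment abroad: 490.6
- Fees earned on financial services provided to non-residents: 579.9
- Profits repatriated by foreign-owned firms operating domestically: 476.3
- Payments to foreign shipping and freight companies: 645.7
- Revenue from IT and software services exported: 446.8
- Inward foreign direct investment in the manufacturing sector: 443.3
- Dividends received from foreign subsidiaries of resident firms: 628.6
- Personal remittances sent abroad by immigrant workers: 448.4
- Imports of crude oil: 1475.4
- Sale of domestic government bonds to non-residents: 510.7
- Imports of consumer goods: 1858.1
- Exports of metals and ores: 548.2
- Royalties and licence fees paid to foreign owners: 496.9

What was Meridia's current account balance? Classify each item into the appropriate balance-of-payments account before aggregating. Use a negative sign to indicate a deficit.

-2800.0

Goods: -1858.1 + 548.2 - 1475.4 = -2785.3
Services: 579.9 + 446.8 - 645.7 - 496.9 = -115.9
Primary income: -476.3 + 490.6 + 628.6 = 642.9
Secondary income: -448.4 - 93.3 = -541.7
Current account = (-2785.3) + (-115.9) + 642.9 + (-541.7) = -2800.0
(Excluded from the current account — capital account: sale of embassy land to a foreign government 125.8; financial account: inward foreign direct investment in the manufacturing sector 443.3, sale of domestic government bonds to non-residents 510.7.)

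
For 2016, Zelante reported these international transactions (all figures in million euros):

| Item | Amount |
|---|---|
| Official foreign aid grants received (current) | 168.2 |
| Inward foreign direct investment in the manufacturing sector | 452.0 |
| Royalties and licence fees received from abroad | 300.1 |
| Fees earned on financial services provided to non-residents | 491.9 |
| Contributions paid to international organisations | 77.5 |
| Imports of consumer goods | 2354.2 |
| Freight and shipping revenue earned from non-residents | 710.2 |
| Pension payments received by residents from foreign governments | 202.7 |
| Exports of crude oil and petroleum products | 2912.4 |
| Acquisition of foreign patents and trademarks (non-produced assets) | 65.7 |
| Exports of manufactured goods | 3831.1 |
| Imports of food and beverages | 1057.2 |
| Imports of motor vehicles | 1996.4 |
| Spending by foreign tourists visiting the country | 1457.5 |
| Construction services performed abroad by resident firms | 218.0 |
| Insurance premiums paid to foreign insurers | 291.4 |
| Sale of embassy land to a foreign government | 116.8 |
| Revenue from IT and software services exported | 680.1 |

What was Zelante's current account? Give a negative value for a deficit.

5195.5

Goods: 2912.4 - 2354.2 + 3831.1 - 1057.2 - 1996.4 = 1335.7
Services: 218.0 + 300.1 + 491.9 + 1457.5 - 291.4 + 680.1 + 710.2 = 3566.4
Secondary income: 202.7 - 77.5 + 168.2 = 293.4
Current account = 1335.7 + 3566.4 + 293.4 = 5195.5
(Excluded from the current account — financial account: inward foreign direct investment in the manufacturing sector 452.0; capital account: acquisition of foreign patents and trademarks (non-produced assets) 65.7, sale of embassy land to a foreign government 116.8.)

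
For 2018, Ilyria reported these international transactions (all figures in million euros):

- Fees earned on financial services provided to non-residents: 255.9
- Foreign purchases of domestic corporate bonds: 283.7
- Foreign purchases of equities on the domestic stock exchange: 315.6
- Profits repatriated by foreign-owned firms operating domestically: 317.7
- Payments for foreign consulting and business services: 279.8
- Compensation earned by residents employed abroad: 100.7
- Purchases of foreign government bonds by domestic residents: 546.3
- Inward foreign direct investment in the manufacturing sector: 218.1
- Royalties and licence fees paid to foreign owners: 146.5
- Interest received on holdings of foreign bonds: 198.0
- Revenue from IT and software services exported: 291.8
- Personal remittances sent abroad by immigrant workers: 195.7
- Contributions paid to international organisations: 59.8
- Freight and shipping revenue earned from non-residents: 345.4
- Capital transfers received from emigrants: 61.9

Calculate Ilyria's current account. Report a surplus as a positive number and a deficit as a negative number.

Services: 345.4 - 279.8 + 255.9 + 291.8 - 146.5 = 466.8
Primary income: -317.7 + 198.0 + 100.7 = -19.0
Secondary income: -195.7 - 59.8 = -255.5
Current account = 466.8 + (-19.0) + (-255.5) = 192.3
(Excluded from the current account — financial account: foreign purchases of domestic corporate bonds 283.7, foreign purchases of equities on the domestic stock exchange 315.6, purchases of foreign government bonds by domestic residents 546.3, inward foreign direct investment in the manufacturing sector 218.1; capital account: capital transfers received from emigrants 61.9.)

192.3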